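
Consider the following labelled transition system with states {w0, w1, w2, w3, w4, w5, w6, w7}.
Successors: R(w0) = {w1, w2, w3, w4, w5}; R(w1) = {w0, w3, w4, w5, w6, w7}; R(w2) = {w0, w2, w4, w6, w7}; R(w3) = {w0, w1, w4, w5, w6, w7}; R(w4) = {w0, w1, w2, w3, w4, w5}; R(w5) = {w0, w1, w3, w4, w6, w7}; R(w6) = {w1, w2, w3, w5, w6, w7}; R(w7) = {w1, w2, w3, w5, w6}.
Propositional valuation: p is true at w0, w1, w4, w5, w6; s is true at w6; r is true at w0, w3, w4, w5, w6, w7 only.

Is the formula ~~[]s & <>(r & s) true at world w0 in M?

At w0: ~~[]s is false, <>(r & s) is false, so ~~[]s & <>(r & s) is false.
  At w0: ~[]s is true, so ~~[]s is false.
    At w0: []s is false, so ~[]s is true.
      At w0: []s requires s at every successor {w1, w2, w3, w4, w5}.
        s fails at w1, so []s is false at w0.
  At w0: <>(r & s) requires r & s at some successor in {w1, w2, w3, w4, w5}.
    At w1: r & s is false.
    At w2: r & s is false.
    At w3: r & s is false.
    At w4: r & s is false.
    At w5: r & s is false.
  So <>(r & s) is false at w0.

No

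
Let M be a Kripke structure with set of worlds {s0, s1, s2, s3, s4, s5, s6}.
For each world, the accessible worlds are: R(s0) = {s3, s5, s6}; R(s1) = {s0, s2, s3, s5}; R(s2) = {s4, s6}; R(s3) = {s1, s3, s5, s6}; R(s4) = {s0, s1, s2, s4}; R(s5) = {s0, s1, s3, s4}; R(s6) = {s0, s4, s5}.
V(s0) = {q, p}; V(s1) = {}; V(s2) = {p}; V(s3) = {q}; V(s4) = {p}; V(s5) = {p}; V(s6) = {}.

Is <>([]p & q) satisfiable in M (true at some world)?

Recall that []ψ holds at a world iff ψ holds at every accessible world, and <>ψ holds iff ψ holds at some accessible world.
Let φ = <>([]p & q). Evaluate φ at each world:
  s0 (successors {s3, s5, s6}): φ is false.
  s1 (successors {s0, s2, s3, s5}): φ is false.
  s2 (successors {s4, s6}): φ is false.
  s3 (successors {s1, s3, s5, s6}): φ is false.
  s4 (successors {s0, s1, s2, s4}): φ is false.
  s5 (successors {s0, s1, s3, s4}): φ is false.
  s6 (successors {s0, s4, s5}): φ is false.
For instance, at s2:
  At s2: <>([]p & q) requires []p & q at some successor in {s4, s6}.
    At s4: []p & q is false.
    At s6: []p & q is false.
  So <>([]p & q) is false at s2.

No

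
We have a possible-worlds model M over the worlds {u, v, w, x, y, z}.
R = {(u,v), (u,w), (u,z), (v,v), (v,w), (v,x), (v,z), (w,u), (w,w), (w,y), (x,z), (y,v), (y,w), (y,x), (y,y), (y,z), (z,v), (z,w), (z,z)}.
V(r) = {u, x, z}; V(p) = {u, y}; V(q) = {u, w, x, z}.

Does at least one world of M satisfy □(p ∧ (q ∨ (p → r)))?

No

Recall that □ψ holds at a world iff ψ holds at every accessible world, and ◇ψ holds iff ψ holds at some accessible world.
Let φ = □(p ∧ (q ∨ (p → r))). Evaluate φ at each world:
  u (successors {v, w, z}): φ is false.
  v (successors {v, w, x, z}): φ is false.
  w (successors {u, w, y}): φ is false.
  x (successors {z}): φ is false.
  y (successors {v, w, x, y, z}): φ is false.
  z (successors {v, w, z}): φ is false.
For instance, at u:
  At u: □(p ∧ (q ∨ (p → r))) requires p ∧ (q ∨ (p → r)) at every successor {v, w, z}.
    p ∧ (q ∨ (p → r)) fails at v, so □(p ∧ (q ∨ (p → r))) is false at u.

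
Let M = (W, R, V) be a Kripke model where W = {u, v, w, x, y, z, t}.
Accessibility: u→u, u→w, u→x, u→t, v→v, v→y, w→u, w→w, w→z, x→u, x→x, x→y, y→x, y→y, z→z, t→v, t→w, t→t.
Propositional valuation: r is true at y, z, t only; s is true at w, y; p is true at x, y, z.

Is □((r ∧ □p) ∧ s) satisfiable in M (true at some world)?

No

Let φ = □((r ∧ □p) ∧ s). Evaluate φ at each world:
  u (successors {u, w, x, t}): φ is false.
  v (successors {v, y}): φ is false.
  w (successors {u, w, z}): φ is false.
  x (successors {u, x, y}): φ is false.
  y (successors {x, y}): φ is false.
  z (successors {z}): φ is false.
  t (successors {v, w, t}): φ is false.
For instance, at u:
  At u: □((r ∧ □p) ∧ s) requires (r ∧ □p) ∧ s at every successor {u, w, x, t}.
    (r ∧ □p) ∧ s fails at u, so □((r ∧ □p) ∧ s) is false at u.
      At u: r ∧ □p is false, s is false, so (r ∧ □p) ∧ s is false.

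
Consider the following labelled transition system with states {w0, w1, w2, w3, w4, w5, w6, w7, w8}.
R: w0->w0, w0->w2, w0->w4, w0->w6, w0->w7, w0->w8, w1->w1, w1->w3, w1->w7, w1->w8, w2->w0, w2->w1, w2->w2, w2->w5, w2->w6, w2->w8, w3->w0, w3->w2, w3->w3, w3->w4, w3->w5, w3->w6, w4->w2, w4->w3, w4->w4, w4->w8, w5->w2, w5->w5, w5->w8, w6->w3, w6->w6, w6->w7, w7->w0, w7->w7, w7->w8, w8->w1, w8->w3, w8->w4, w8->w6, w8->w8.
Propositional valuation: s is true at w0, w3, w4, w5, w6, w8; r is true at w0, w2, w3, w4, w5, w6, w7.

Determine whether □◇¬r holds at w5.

At w5: □◇¬r requires ◇¬r at every successor {w2, w5, w8}.
    At w2: ◇¬r requires ¬r at some successor in {w0, w1, w2, w5, w6, w8}.
      ¬r holds at w1, so ◇¬r is true at w2.
    At w5: ◇¬r requires ¬r at some successor in {w2, w5, w8}.
      ¬r holds at w8, so ◇¬r is true at w5.
    At w8: ◇¬r requires ¬r at some successor in {w1, w3, w4, w6, w8}.
      ¬r holds at w1, so ◇¬r is true at w8.
So □◇¬r is true at w5.

Yes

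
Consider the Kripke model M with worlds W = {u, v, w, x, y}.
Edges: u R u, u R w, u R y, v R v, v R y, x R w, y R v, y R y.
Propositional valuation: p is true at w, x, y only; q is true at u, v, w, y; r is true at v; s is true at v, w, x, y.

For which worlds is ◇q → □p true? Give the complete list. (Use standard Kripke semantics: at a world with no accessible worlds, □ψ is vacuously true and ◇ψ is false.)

Recall that □ψ holds at a world iff ψ holds at every accessible world, and ◇ψ holds iff ψ holds at some accessible world.
Let φ = ◇q → □p. Evaluate φ at each world:
  u (successors {u, w, y}): φ is false.
  v (successors {v, y}): φ is false.
  w (successors ∅): φ is true.
  x (successors {w}): φ is true.
  y (successors {v, y}): φ is false.
For instance, at x:
  At x: ◇q is true, □p is true, so ◇q → □p is true.
    At x: ◇q requires q at some successor in {w}.
      q holds at w, so ◇q is true at x.
    At x: □p requires p at every successor {w}.
      At w: p is true.
    So □p is true at x.
Satisfying worlds: {w, x}

w, x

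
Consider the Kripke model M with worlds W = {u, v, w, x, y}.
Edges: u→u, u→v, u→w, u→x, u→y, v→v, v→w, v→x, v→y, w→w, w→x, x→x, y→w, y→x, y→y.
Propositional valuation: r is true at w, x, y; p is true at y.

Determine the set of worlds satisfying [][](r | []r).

Let φ = [][](r | []r). Evaluate φ at each world:
  u (successors {u, v, w, x, y}): φ is false.
  v (successors {v, w, x, y}): φ is false.
  w (successors {w, x}): φ is true.
  x (successors {x}): φ is true.
  y (successors {w, x, y}): φ is true.
For instance, at u:
  At u: [][](r | []r) requires [](r | []r) at every successor {u, v, w, x, y}.
    [](r | []r) fails at u, so [][](r | []r) is false at u.
      At u: [](r | []r) requires r | []r at every successor {u, v, w, x, y}.
        r | []r fails at u, so [](r | []r) is false at u.
Satisfying worlds: {w, x, y}

w, x, y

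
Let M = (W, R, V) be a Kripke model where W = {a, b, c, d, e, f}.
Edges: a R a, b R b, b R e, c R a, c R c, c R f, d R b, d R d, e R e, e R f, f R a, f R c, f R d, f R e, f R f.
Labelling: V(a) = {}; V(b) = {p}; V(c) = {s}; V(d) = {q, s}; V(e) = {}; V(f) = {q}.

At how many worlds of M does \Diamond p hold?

Let φ = \Diamond p. Evaluate φ at each world:
  a (successors {a}): φ is false.
  b (successors {b, e}): φ is true.
  c (successors {a, c, f}): φ is false.
  d (successors {b, d}): φ is true.
  e (successors {e, f}): φ is false.
  f (successors {a, c, d, e, f}): φ is false.
For instance, at a:
  At a: \Diamond p requires p at some successor in {a}.
    At a: p is false.
  So \Diamond p is false at a.
Satisfying worlds: {b, d}

2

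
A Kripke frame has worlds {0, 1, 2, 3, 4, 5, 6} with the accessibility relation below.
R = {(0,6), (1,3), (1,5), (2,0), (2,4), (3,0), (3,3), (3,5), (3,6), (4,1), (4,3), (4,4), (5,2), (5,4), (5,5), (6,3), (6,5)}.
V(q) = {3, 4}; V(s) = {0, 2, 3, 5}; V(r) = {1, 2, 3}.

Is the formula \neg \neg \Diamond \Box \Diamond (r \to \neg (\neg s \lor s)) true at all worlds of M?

Yes

Let φ = \neg \neg \Diamond \Box \Diamond (r \to \neg (\neg s \lor s)). Evaluate φ at each world:
  0 (successors {6}): φ is true.
  1 (successors {3, 5}): φ is true.
  2 (successors {0, 4}): φ is true.
  3 (successors {0, 3, 5, 6}): φ is true.
  4 (successors {1, 3, 4}): φ is true.
  5 (successors {2, 4, 5}): φ is true.
  6 (successors {3, 5}): φ is true.
For instance, at 6:
  At 6: \neg \Diamond \Box \Diamond (r \to \neg (\neg s \lor s)) is false, so \neg \neg \Diamond \Box \Diamond (r \to \neg (\neg s \lor s)) is true.
    At 6: \Diamond \Box \Diamond (r \to \neg (\neg s \lor s)) is true, so \neg \Diamond \Box \Diamond (r \to \neg (\neg s \lor s)) is false.
      At 6: \Diamond \Box \Diamond (r \to \neg (\neg s \lor s)) requires \Box \Diamond (r \to \neg (\neg s \lor s)) at some successor in {3, 5}.
        \Box \Diamond (r \to \neg (\neg s \lor s)) holds at 3, so \Diamond \Box \Diamond (r \to \neg (\neg s \lor s)) is true at 6.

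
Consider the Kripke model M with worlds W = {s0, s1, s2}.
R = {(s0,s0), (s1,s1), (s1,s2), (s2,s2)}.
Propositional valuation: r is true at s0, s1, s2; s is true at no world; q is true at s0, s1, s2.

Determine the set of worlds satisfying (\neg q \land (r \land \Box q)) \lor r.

Let φ = (\neg q \land (r \land \Box q)) \lor r. Evaluate φ at each world:
  s0 (successors {s0}): φ is true.
  s1 (successors {s1, s2}): φ is true.
  s2 (successors {s2}): φ is true.
For instance, at s0:
  At s0: \neg q \land (r \land \Box q) is false, r is true, so (\neg q \land (r \land \Box q)) \lor r is true.
    At s0: \neg q is false, r \land \Box q is true, so \neg q \land (r \land \Box q) is false.
      At s0: r is true, \Box q is true, so r \land \Box q is true.
Satisfying worlds: {s0, s1, s2}

s0, s1, s2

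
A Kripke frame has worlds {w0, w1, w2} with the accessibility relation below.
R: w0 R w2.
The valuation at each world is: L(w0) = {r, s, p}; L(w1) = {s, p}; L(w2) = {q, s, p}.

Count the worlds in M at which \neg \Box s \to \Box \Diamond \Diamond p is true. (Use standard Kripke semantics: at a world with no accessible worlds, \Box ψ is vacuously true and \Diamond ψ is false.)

Let φ = \neg \Box s \to \Box \Diamond \Diamond p. Evaluate φ at each world:
  w0 (successors {w2}): φ is true.
  w1 (successors ∅): φ is true.
  w2 (successors ∅): φ is true.
For instance, at w0:
  At w0: \neg \Box s is false, \Box \Diamond \Diamond p is false, so \neg \Box s \to \Box \Diamond \Diamond p is true.
    At w0: \Box s is true, so \neg \Box s is false.
      At w0: \Box s requires s at every successor {w2}.
        At w2: s is true.
      So \Box s is true at w0.
    At w0: \Box \Diamond \Diamond p requires \Diamond \Diamond p at every successor {w2}.
      \Diamond \Diamond p fails at w2, so \Box \Diamond \Diamond p is false at w0.
Satisfying worlds: {w0, w1, w2}

3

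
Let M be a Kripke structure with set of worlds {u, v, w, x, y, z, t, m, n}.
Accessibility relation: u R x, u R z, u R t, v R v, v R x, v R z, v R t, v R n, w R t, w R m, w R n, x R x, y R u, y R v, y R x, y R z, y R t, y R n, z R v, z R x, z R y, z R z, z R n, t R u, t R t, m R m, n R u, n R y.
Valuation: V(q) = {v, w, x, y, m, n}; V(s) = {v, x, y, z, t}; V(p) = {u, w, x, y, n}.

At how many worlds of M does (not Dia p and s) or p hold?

5

Let φ = (not Dia p and s) or p. Evaluate φ at each world:
  u (successors {x, z, t}): φ is true.
  v (successors {v, x, z, t, n}): φ is false.
  w (successors {t, m, n}): φ is true.
  x (successors {x}): φ is true.
  y (successors {u, v, x, z, t, n}): φ is true.
  z (successors {v, x, y, z, n}): φ is false.
  t (successors {u, t}): φ is false.
  m (successors {m}): φ is false.
  n (successors {u, y}): φ is true.
For instance, at w:
  At w: not Dia p and s is false, p is true, so (not Dia p and s) or p is true.
    At w: not Dia p is false, s is false, so not Dia p and s is false.
      At w: Dia p is true, so not Dia p is false.
Satisfying worlds: {u, w, x, y, n}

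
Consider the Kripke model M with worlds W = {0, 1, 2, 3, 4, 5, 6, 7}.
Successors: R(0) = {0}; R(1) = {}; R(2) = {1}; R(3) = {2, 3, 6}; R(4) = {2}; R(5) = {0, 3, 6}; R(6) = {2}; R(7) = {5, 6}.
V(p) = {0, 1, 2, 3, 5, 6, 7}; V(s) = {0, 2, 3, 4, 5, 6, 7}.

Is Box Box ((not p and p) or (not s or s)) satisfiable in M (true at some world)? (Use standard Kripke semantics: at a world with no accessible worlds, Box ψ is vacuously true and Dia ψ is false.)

Recall that Box ψ holds at a world iff ψ holds at every accessible world, and Dia ψ holds iff ψ holds at some accessible world.
Let φ = Box Box ((not p and p) or (not s or s)). Evaluate φ at each world:
  0 (successors {0}): φ is true.
  1 (successors ∅): φ is true.
  2 (successors {1}): φ is true.
  3 (successors {2, 3, 6}): φ is true.
  4 (successors {2}): φ is true.
  5 (successors {0, 3, 6}): φ is true.
  6 (successors {2}): φ is true.
  7 (successors {5, 6}): φ is true.
Detail at 0 (witness):
  At 0: Box Box ((not p and p) or (not s or s)) requires Box ((not p and p) or (not s or s)) at every successor {0}.
      At 0: Box ((not p and p) or (not s or s)) requires (not p and p) or (not s or s) at every successor {0}.
        At 0: (not p and p) or (not s or s) is true.
      So Box ((not p and p) or (not s or s)) is true at 0.
  So Box Box ((not p and p) or (not s or s)) is true at 0.

Yes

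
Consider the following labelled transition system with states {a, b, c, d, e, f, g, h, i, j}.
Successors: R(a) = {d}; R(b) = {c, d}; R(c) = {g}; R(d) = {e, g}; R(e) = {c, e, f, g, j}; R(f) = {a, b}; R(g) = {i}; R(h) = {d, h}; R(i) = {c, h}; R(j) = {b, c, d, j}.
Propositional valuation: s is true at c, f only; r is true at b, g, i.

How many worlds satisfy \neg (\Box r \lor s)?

Let φ = \neg (\Box r \lor s). Evaluate φ at each world:
  a (successors {d}): φ is true.
  b (successors {c, d}): φ is true.
  c (successors {g}): φ is false.
  d (successors {e, g}): φ is true.
  e (successors {c, e, f, g, j}): φ is true.
  f (successors {a, b}): φ is false.
  g (successors {i}): φ is false.
  h (successors {d, h}): φ is true.
  i (successors {c, h}): φ is true.
  j (successors {b, c, d, j}): φ is true.
For instance, at c:
  At c: \Box r \lor s is true, so \neg (\Box r \lor s) is false.
    At c: \Box r is true, s is true, so \Box r \lor s is true.
      At c: \Box r requires r at every successor {g}.
        At g: r is true.
      So \Box r is true at c.
Satisfying worlds: {a, b, d, e, h, i, j}

7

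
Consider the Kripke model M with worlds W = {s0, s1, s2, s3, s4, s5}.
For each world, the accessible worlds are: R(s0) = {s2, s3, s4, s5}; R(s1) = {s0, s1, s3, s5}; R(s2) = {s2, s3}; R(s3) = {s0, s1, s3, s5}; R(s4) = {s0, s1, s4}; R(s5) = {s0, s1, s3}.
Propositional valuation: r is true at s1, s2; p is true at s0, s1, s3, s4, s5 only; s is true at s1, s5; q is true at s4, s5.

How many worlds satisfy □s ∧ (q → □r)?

0

Let φ = □s ∧ (q → □r). Evaluate φ at each world:
  s0 (successors {s2, s3, s4, s5}): φ is false.
  s1 (successors {s0, s1, s3, s5}): φ is false.
  s2 (successors {s2, s3}): φ is false.
  s3 (successors {s0, s1, s3, s5}): φ is false.
  s4 (successors {s0, s1, s4}): φ is false.
  s5 (successors {s0, s1, s3}): φ is false.
For instance, at s4:
  At s4: □s is false, q → □r is false, so □s ∧ (q → □r) is false.
    At s4: □s requires s at every successor {s0, s1, s4}.
      s fails at s0, so □s is false at s4.
    At s4: q is true, □r is false, so q → □r is false.
      At s4: □r requires r at every successor {s0, s1, s4}.
        r fails at s0, so □r is false at s4.
Satisfying worlds: none.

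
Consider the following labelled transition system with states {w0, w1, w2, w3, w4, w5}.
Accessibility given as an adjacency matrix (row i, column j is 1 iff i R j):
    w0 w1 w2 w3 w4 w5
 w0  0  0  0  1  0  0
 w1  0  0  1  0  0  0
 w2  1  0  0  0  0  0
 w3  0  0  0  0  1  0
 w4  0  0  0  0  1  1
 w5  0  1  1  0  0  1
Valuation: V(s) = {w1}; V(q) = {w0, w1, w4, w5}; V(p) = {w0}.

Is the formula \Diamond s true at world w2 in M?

No

At w2: \Diamond s requires s at some successor in {w0}.
  At w0: s is false.
So \Diamond s is false at w2.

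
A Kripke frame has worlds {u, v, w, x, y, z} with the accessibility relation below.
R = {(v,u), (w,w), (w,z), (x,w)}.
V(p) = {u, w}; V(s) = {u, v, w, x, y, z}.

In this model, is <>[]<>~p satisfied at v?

Yes

At v: <>[]<>~p requires []<>~p at some successor in {u}.
  []<>~p holds at u, so <>[]<>~p is true at v.
    At u: no accessible worlds, so []<>~p holds vacuously.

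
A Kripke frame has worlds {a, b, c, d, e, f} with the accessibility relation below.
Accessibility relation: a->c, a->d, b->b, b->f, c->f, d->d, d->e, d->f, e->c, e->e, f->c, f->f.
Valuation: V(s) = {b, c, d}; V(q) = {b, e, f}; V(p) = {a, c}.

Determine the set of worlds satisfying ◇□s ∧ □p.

Let φ = ◇□s ∧ □p. Evaluate φ at each world:
  a (successors {c, d}): φ is false.
  b (successors {b, f}): φ is false.
  c (successors {f}): φ is false.
  d (successors {d, e, f}): φ is false.
  e (successors {c, e}): φ is false.
  f (successors {c, f}): φ is false.
For instance, at c:
  At c: ◇□s is false, □p is false, so ◇□s ∧ □p is false.
    At c: ◇□s requires □s at some successor in {f}.
      At f: □s is false.
    So ◇□s is false at c.
    At c: □p requires p at every successor {f}.
      p fails at f, so □p is false at c.
Satisfying worlds: none.

none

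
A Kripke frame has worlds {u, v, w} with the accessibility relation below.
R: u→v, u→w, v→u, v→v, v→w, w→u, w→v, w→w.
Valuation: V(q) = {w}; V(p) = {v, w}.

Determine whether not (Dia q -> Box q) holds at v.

Yes

At v: Dia q -> Box q is false, so not (Dia q -> Box q) is true.
  At v: Dia q is true, Box q is false, so Dia q -> Box q is false.
    At v: Dia q requires q at some successor in {u, v, w}.
      q holds at w, so Dia q is true at v.
    At v: Box q requires q at every successor {u, v, w}.
      q fails at u, so Box q is false at v.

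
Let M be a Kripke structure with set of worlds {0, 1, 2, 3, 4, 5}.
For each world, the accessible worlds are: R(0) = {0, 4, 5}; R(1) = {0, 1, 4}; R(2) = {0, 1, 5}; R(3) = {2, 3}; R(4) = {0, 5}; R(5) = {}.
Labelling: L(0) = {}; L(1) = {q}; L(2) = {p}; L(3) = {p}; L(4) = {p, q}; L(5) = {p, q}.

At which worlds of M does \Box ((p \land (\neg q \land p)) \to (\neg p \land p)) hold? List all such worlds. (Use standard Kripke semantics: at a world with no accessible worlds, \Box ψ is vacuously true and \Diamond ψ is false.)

Let φ = \Box ((p \land (\neg q \land p)) \to (\neg p \land p)). Evaluate φ at each world:
  0 (successors {0, 4, 5}): φ is true.
  1 (successors {0, 1, 4}): φ is true.
  2 (successors {0, 1, 5}): φ is true.
  3 (successors {2, 3}): φ is false.
  4 (successors {0, 5}): φ is true.
  5 (successors ∅): φ is true.
For instance, at 2:
  At 2: \Box ((p \land (\neg q \land p)) \to (\neg p \land p)) requires (p \land (\neg q \land p)) \to (\neg p \land p) at every successor {0, 1, 5}.
    At 0: (p \land (\neg q \land p)) \to (\neg p \land p) is true.
    At 1: (p \land (\neg q \land p)) \to (\neg p \land p) is true.
    At 5: (p \land (\neg q \land p)) \to (\neg p \land p) is true.
  So \Box ((p \land (\neg q \land p)) \to (\neg p \land p)) is true at 2.
Satisfying worlds: {0, 1, 2, 4, 5}

0, 1, 2, 4, 5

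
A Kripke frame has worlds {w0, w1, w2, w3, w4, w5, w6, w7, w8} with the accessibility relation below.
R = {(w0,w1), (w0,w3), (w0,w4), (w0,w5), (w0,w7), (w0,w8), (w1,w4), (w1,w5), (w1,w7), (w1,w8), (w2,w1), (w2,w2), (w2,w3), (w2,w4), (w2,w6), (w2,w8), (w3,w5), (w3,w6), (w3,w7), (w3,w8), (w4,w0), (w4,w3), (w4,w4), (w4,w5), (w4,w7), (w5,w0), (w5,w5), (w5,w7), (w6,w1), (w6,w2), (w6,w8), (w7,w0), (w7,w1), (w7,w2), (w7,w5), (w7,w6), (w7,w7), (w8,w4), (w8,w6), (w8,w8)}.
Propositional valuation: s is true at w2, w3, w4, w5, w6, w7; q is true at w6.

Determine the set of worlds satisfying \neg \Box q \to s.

w2, w3, w4, w5, w6, w7

Recall that \Box ψ holds at a world iff ψ holds at every accessible world, and \Diamond ψ holds iff ψ holds at some accessible world.
Let φ = \neg \Box q \to s. Evaluate φ at each world:
  w0 (successors {w1, w3, w4, w5, w7, w8}): φ is false.
  w1 (successors {w4, w5, w7, w8}): φ is false.
  w2 (successors {w1, w2, w3, w4, w6, w8}): φ is true.
  w3 (successors {w5, w6, w7, w8}): φ is true.
  w4 (successors {w0, w3, w4, w5, w7}): φ is true.
  w5 (successors {w0, w5, w7}): φ is true.
  w6 (successors {w1, w2, w8}): φ is true.
  w7 (successors {w0, w1, w2, w5, w6, w7}): φ is true.
  w8 (successors {w4, w6, w8}): φ is false.
For instance, at w0:
  At w0: \neg \Box q is true, s is false, so \neg \Box q \to s is false.
    At w0: \Box q is false, so \neg \Box q is true.
      At w0: \Box q requires q at every successor {w1, w3, w4, w5, w7, w8}.
        q fails at w1, so \Box q is false at w0.
Satisfying worlds: {w2, w3, w4, w5, w6, w7}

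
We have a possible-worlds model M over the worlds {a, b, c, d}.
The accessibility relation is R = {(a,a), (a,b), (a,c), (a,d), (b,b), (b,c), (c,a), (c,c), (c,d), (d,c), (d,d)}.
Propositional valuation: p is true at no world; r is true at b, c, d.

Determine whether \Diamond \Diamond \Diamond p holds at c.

No

At c: \Diamond \Diamond \Diamond p requires \Diamond \Diamond p at some successor in {a, c, d}.
  At a: \Diamond \Diamond p is false.
  At c: \Diamond \Diamond p is false.
  At d: \Diamond \Diamond p is false.
So \Diamond \Diamond \Diamond p is false at c.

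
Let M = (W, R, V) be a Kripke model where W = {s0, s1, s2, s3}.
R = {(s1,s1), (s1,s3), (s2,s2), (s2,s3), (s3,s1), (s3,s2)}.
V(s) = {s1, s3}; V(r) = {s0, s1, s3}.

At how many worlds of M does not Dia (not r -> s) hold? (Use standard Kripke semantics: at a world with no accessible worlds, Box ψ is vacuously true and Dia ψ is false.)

Let φ = not Dia (not r -> s). Evaluate φ at each world:
  s0 (successors ∅): φ is true.
  s1 (successors {s1, s3}): φ is false.
  s2 (successors {s2, s3}): φ is false.
  s3 (successors {s1, s2}): φ is false.
For instance, at s3:
  At s3: Dia (not r -> s) is true, so not Dia (not r -> s) is false.
    At s3: Dia (not r -> s) requires not r -> s at some successor in {s1, s2}.
      not r -> s holds at s1, so Dia (not r -> s) is true at s3.
Satisfying worlds: {s0}

1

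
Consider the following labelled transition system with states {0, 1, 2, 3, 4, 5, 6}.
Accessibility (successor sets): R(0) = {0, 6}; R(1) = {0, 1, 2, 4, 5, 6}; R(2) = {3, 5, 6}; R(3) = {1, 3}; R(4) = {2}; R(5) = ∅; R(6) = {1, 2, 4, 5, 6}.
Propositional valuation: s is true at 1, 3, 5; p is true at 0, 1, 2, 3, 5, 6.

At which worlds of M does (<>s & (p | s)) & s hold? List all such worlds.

Recall that <>ψ holds at a world iff ψ holds at some accessible world.
Let φ = (<>s & (p | s)) & s. Evaluate φ at each world:
  0 (successors {0, 6}): φ is false.
  1 (successors {0, 1, 2, 4, 5, 6}): φ is true.
  2 (successors {3, 5, 6}): φ is false.
  3 (successors {1, 3}): φ is true.
  4 (successors {2}): φ is false.
  5 (successors ∅): φ is false.
  6 (successors {1, 2, 4, 5, 6}): φ is false.
For instance, at 6:
  At 6: <>s & (p | s) is true, s is false, so (<>s & (p | s)) & s is false.
    At 6: <>s is true, p | s is true, so <>s & (p | s) is true.
      At 6: <>s requires s at some successor in {1, 2, 4, 5, 6}.
        s holds at 1, so <>s is true at 6.
Satisfying worlds: {1, 3}

1, 3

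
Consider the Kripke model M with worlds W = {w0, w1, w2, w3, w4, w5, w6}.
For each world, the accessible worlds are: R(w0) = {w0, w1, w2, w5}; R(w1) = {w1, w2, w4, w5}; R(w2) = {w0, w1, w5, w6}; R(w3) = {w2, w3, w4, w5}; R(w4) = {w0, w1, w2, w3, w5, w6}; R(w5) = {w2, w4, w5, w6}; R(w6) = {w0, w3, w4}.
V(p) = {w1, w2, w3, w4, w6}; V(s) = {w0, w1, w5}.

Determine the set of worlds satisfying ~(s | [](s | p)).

Let φ = ~(s | [](s | p)). Evaluate φ at each world:
  w0 (successors {w0, w1, w2, w5}): φ is false.
  w1 (successors {w1, w2, w4, w5}): φ is false.
  w2 (successors {w0, w1, w5, w6}): φ is false.
  w3 (successors {w2, w3, w4, w5}): φ is false.
  w4 (successors {w0, w1, w2, w3, w5, w6}): φ is false.
  w5 (successors {w2, w4, w5, w6}): φ is false.
  w6 (successors {w0, w3, w4}): φ is false.
For instance, at w6:
  At w6: s | [](s | p) is true, so ~(s | [](s | p)) is false.
    At w6: s is false, [](s | p) is true, so s | [](s | p) is true.
      At w6: [](s | p) requires s | p at every successor {w0, w3, w4}.
        At w0: s | p is true.
        At w3: s | p is true.
        At w4: s | p is true.
      So [](s | p) is true at w6.
Satisfying worlds: none.

none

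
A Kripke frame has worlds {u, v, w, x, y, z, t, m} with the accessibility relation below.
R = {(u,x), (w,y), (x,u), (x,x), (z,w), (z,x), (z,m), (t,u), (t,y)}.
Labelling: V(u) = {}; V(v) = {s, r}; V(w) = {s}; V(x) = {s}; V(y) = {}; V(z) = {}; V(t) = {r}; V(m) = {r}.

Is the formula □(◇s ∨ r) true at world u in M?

Yes

At u: □(◇s ∨ r) requires ◇s ∨ r at every successor {x}.
    At x: ◇s is true, r is false, so ◇s ∨ r is true.
      At x: ◇s requires s at some successor in {u, x}.
        s holds at x, so ◇s is true at x.
So □(◇s ∨ r) is true at u.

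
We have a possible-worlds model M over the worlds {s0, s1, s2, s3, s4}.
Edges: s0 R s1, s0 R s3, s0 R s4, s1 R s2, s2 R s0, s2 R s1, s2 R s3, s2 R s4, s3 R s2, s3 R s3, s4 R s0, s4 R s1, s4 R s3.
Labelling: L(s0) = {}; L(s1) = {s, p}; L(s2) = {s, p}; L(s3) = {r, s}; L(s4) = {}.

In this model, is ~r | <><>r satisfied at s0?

At s0: ~r is true, <><>r is true, so ~r | <><>r is true.
  At s0: <><>r requires <>r at some successor in {s1, s3, s4}.
    <>r holds at s3, so <><>r is true at s0.
      At s3: <>r requires r at some successor in {s2, s3}.
        r holds at s3, so <>r is true at s3.

Yes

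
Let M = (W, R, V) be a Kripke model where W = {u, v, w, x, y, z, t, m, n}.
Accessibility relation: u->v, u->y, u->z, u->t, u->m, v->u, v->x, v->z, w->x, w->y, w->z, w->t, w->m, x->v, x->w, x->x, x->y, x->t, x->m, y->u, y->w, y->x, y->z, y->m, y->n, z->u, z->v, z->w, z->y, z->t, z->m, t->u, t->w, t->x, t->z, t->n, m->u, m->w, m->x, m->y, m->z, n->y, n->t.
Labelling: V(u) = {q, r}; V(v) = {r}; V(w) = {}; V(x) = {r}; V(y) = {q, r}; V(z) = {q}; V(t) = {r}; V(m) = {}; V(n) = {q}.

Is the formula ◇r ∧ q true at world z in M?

Yes

Recall that ◇ψ holds at a world iff ψ holds at some accessible world.
At z: ◇r is true, q is true, so ◇r ∧ q is true.
  At z: ◇r requires r at some successor in {u, v, w, y, t, m}.
    r holds at u, so ◇r is true at z.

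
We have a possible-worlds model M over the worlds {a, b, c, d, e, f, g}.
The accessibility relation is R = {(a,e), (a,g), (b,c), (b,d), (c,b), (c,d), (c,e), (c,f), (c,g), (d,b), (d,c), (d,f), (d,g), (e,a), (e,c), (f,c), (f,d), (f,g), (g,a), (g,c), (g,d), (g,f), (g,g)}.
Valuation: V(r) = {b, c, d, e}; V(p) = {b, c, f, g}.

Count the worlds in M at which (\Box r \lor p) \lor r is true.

6

Let φ = (\Box r \lor p) \lor r. Evaluate φ at each world:
  a (successors {e, g}): φ is false.
  b (successors {c, d}): φ is true.
  c (successors {b, d, e, f, g}): φ is true.
  d (successors {b, c, f, g}): φ is true.
  e (successors {a, c}): φ is true.
  f (successors {c, d, g}): φ is true.
  g (successors {a, c, d, f, g}): φ is true.
For instance, at f:
  At f: \Box r \lor p is true, r is false, so (\Box r \lor p) \lor r is true.
    At f: \Box r is false, p is true, so \Box r \lor p is true.
      At f: \Box r requires r at every successor {c, d, g}.
        r fails at g, so \Box r is false at f.
Satisfying worlds: {b, c, d, e, f, g}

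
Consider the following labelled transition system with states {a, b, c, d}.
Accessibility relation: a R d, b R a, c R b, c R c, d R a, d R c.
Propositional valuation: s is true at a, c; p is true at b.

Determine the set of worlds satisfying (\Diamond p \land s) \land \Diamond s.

Let φ = (\Diamond p \land s) \land \Diamond s. Evaluate φ at each world:
  a (successors {d}): φ is false.
  b (successors {a}): φ is false.
  c (successors {b, c}): φ is true.
  d (successors {a, c}): φ is false.
For instance, at b:
  At b: \Diamond p \land s is false, \Diamond s is true, so (\Diamond p \land s) \land \Diamond s is false.
    At b: \Diamond p is false, s is false, so \Diamond p \land s is false.
      At b: \Diamond p requires p at some successor in {a}.
        At a: p is false.
      So \Diamond p is false at b.
    At b: \Diamond s requires s at some successor in {a}.
      s holds at a, so \Diamond s is true at b.
Satisfying worlds: {c}

c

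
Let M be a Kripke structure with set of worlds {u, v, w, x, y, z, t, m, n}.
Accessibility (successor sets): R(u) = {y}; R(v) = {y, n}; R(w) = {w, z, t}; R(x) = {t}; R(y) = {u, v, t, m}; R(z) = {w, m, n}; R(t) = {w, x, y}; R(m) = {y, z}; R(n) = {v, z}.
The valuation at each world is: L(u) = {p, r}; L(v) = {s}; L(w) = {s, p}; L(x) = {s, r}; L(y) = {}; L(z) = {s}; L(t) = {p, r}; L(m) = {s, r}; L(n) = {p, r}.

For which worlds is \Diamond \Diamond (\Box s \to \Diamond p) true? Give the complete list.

u, v, w, x, y, z, t, m, n

Recall that \Box ψ holds at a world iff ψ holds at every accessible world, and \Diamond ψ holds iff ψ holds at some accessible world.
Let φ = \Diamond \Diamond (\Box s \to \Diamond p). Evaluate φ at each world:
  u (successors {y}): φ is true.
  v (successors {y, n}): φ is true.
  w (successors {w, z, t}): φ is true.
  x (successors {t}): φ is true.
  y (successors {u, v, t, m}): φ is true.
  z (successors {w, m, n}): φ is true.
  t (successors {w, x, y}): φ is true.
  m (successors {y, z}): φ is true.
  n (successors {v, z}): φ is true.
For instance, at u:
  At u: \Diamond \Diamond (\Box s \to \Diamond p) requires \Diamond (\Box s \to \Diamond p) at some successor in {y}.
    \Diamond (\Box s \to \Diamond p) holds at y, so \Diamond \Diamond (\Box s \to \Diamond p) is true at u.
      At y: \Diamond (\Box s \to \Diamond p) requires \Box s \to \Diamond p at some successor in {u, v, t, m}.
        \Box s \to \Diamond p holds at u, so \Diamond (\Box s \to \Diamond p) is true at y.
Satisfying worlds: {u, v, w, x, y, z, t, m, n}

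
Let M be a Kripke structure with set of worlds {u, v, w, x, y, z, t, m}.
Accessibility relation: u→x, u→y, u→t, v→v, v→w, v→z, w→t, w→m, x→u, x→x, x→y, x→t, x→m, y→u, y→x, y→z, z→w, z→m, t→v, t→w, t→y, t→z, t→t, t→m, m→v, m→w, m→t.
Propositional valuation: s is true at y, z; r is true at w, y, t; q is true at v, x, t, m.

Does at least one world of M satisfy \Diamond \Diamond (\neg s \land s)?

No

Let φ = \Diamond \Diamond (\neg s \land s). Evaluate φ at each world:
  u (successors {x, y, t}): φ is false.
  v (successors {v, w, z}): φ is false.
  w (successors {t, m}): φ is false.
  x (successors {u, x, y, t, m}): φ is false.
  y (successors {u, x, z}): φ is false.
  z (successors {w, m}): φ is false.
  t (successors {v, w, y, z, t, m}): φ is false.
  m (successors {v, w, t}): φ is false.
For instance, at z:
  At z: \Diamond \Diamond (\neg s \land s) requires \Diamond (\neg s \land s) at some successor in {w, m}.
    At w: \Diamond (\neg s \land s) is false.
    At m: \Diamond (\neg s \land s) is false.
  So \Diamond \Diamond (\neg s \land s) is false at z.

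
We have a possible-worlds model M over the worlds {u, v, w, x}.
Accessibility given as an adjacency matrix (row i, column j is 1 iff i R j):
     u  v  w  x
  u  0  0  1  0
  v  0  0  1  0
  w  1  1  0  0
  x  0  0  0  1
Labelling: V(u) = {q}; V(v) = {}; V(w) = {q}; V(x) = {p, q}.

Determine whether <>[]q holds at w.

At w: <>[]q requires []q at some successor in {u, v}.
  []q holds at u, so <>[]q is true at w.
    At u: []q requires q at every successor {w}.
      At w: q is true.
    So []q is true at u.

Yes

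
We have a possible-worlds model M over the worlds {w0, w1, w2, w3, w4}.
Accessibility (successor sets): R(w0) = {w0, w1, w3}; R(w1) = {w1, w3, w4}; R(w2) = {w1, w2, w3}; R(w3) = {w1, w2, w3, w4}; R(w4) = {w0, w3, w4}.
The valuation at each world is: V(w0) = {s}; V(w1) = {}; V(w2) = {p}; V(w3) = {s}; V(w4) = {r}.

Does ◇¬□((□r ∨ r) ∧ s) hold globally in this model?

Yes

Let φ = ◇¬□((□r ∨ r) ∧ s). Evaluate φ at each world:
  w0 (successors {w0, w1, w3}): φ is true.
  w1 (successors {w1, w3, w4}): φ is true.
  w2 (successors {w1, w2, w3}): φ is true.
  w3 (successors {w1, w2, w3, w4}): φ is true.
  w4 (successors {w0, w3, w4}): φ is true.
For instance, at w4:
  At w4: ◇¬□((□r ∨ r) ∧ s) requires ¬□((□r ∨ r) ∧ s) at some successor in {w0, w3, w4}.
    ¬□((□r ∨ r) ∧ s) holds at w0, so ◇¬□((□r ∨ r) ∧ s) is true at w4.
      At w0: □((□r ∨ r) ∧ s) is false, so ¬□((□r ∨ r) ∧ s) is true.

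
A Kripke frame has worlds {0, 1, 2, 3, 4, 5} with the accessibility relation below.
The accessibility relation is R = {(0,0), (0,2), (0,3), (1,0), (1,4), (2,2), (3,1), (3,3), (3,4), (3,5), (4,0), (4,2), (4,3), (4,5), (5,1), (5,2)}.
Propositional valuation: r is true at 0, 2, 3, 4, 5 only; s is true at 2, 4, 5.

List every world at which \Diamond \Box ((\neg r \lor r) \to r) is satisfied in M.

0, 1, 2, 3, 4, 5

Recall that \Box ψ holds at a world iff ψ holds at every accessible world, and \Diamond ψ holds iff ψ holds at some accessible world.
Let φ = \Diamond \Box ((\neg r \lor r) \to r). Evaluate φ at each world:
  0 (successors {0, 2, 3}): φ is true.
  1 (successors {0, 4}): φ is true.
  2 (successors {2}): φ is true.
  3 (successors {1, 3, 4, 5}): φ is true.
  4 (successors {0, 2, 3, 5}): φ is true.
  5 (successors {1, 2}): φ is true.
For instance, at 3:
  At 3: \Diamond \Box ((\neg r \lor r) \to r) requires \Box ((\neg r \lor r) \to r) at some successor in {1, 3, 4, 5}.
    \Box ((\neg r \lor r) \to r) holds at 1, so \Diamond \Box ((\neg r \lor r) \to r) is true at 3.
      At 1: \Box ((\neg r \lor r) \to r) requires (\neg r \lor r) \to r at every successor {0, 4}.
        At 0: (\neg r \lor r) \to r is true.
        At 4: (\neg r \lor r) \to r is true.
      So \Box ((\neg r \lor r) \to r) is true at 1.
Satisfying worlds: {0, 1, 2, 3, 4, 5}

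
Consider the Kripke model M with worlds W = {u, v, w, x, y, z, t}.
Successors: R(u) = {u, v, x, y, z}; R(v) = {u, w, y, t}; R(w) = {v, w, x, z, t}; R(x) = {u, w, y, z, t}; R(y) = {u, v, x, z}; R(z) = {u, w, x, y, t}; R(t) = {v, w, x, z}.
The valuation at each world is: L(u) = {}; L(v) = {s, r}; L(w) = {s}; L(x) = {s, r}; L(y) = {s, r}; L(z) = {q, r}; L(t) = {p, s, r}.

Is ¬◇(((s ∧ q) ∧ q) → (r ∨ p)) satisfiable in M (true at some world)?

No

Recall that ◇ψ holds at a world iff ψ holds at some accessible world.
Let φ = ¬◇(((s ∧ q) ∧ q) → (r ∨ p)). Evaluate φ at each world:
  u (successors {u, v, x, y, z}): φ is false.
  v (successors {u, w, y, t}): φ is false.
  w (successors {v, w, x, z, t}): φ is false.
  x (successors {u, w, y, z, t}): φ is false.
  y (successors {u, v, x, z}): φ is false.
  z (successors {u, w, x, y, t}): φ is false.
  t (successors {v, w, x, z}): φ is false.
For instance, at t:
  At t: ◇(((s ∧ q) ∧ q) → (r ∨ p)) is true, so ¬◇(((s ∧ q) ∧ q) → (r ∨ p)) is false.
    At t: ◇(((s ∧ q) ∧ q) → (r ∨ p)) requires ((s ∧ q) ∧ q) → (r ∨ p) at some successor in {v, w, x, z}.
      ((s ∧ q) ∧ q) → (r ∨ p) holds at v, so ◇(((s ∧ q) ∧ q) → (r ∨ p)) is true at t.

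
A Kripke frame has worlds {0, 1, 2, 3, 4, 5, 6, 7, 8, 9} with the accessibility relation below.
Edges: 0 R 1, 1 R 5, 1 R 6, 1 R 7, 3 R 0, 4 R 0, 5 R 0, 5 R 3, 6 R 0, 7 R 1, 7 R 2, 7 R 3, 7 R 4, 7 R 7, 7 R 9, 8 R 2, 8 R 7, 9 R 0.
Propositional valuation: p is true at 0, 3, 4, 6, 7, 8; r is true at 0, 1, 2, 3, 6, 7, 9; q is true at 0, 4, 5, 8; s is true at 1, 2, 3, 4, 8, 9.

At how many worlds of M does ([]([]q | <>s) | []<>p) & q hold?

4

Let φ = ([]([]q | <>s) | []<>p) & q. Evaluate φ at each world:
  0 (successors {1}): φ is true.
  1 (successors {5, 6, 7}): φ is false.
  2 (successors ∅): φ is false.
  3 (successors {0}): φ is false.
  4 (successors {0}): φ is true.
  5 (successors {0, 3}): φ is true.
  6 (successors {0}): φ is false.
  7 (successors {1, 2, 3, 4, 7, 9}): φ is false.
  8 (successors {2, 7}): φ is true.
  9 (successors {0}): φ is false.
For instance, at 7:
  At 7: []([]q | <>s) | []<>p is false, q is false, so ([]([]q | <>s) | []<>p) & q is false.
    At 7: []([]q | <>s) is false, []<>p is false, so []([]q | <>s) | []<>p is false.
      At 7: []([]q | <>s) requires []q | <>s at every successor {1, 2, 3, 4, 7, 9}.
        []q | <>s fails at 1, so []([]q | <>s) is false at 7.
      At 7: []<>p requires <>p at every successor {1, 2, 3, 4, 7, 9}.
        <>p fails at 2, so []<>p is false at 7.
Satisfying worlds: {0, 4, 5, 8}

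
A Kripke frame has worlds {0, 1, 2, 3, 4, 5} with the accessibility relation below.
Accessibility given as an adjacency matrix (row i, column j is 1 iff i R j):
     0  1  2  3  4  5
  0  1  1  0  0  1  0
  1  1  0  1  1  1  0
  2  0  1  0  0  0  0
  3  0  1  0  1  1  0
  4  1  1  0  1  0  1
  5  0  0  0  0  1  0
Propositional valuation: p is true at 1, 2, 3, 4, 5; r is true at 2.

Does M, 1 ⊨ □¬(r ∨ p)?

No

Recall that □ψ holds at a world iff ψ holds at every accessible world, and ◇ψ holds iff ψ holds at some accessible world.
At 1: □¬(r ∨ p) requires ¬(r ∨ p) at every successor {0, 2, 3, 4}.
  ¬(r ∨ p) fails at 2, so □¬(r ∨ p) is false at 1.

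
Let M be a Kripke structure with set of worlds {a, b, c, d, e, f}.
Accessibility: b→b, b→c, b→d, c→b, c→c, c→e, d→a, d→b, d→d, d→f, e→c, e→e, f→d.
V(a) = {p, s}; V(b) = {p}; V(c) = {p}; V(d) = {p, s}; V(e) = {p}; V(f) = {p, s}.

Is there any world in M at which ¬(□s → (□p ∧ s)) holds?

No

Let φ = ¬(□s → (□p ∧ s)). Evaluate φ at each world:
  a (successors ∅): φ is false.
  b (successors {b, c, d}): φ is false.
  c (successors {b, c, e}): φ is false.
  d (successors {a, b, d, f}): φ is false.
  e (successors {c, e}): φ is false.
  f (successors {d}): φ is false.
For instance, at b:
  At b: □s → (□p ∧ s) is true, so ¬(□s → (□p ∧ s)) is false.
    At b: □s is false, □p ∧ s is false, so □s → (□p ∧ s) is true.
      At b: □s requires s at every successor {b, c, d}.
        s fails at b, so □s is false at b.
      At b: □p is true, s is false, so □p ∧ s is false.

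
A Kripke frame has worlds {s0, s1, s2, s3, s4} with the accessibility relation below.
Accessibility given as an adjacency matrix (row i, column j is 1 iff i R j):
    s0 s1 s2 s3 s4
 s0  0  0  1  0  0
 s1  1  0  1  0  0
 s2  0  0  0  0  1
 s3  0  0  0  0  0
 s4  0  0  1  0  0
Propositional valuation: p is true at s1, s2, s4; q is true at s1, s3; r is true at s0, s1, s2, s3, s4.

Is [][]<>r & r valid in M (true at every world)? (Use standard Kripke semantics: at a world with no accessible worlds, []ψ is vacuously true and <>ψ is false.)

Yes

Let φ = [][]<>r & r. Evaluate φ at each world:
  s0 (successors {s2}): φ is true.
  s1 (successors {s0, s2}): φ is true.
  s2 (successors {s4}): φ is true.
  s3 (successors ∅): φ is true.
  s4 (successors {s2}): φ is true.
For instance, at s0:
  At s0: [][]<>r is true, r is true, so [][]<>r & r is true.
    At s0: [][]<>r requires []<>r at every successor {s2}.
      At s2: []<>r is true.
    So [][]<>r is true at s0.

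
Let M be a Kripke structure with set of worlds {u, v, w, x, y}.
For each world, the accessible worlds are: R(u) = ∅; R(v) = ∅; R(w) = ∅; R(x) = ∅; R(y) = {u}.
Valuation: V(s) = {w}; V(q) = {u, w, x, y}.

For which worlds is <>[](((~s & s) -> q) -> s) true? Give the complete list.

y

Recall that []ψ holds at a world iff ψ holds at every accessible world, and <>ψ holds iff ψ holds at some accessible world.
Let φ = <>[](((~s & s) -> q) -> s). Evaluate φ at each world:
  u (successors ∅): φ is false.
  v (successors ∅): φ is false.
  w (successors ∅): φ is false.
  x (successors ∅): φ is false.
  y (successors {u}): φ is true.
For instance, at y:
  At y: <>[](((~s & s) -> q) -> s) requires [](((~s & s) -> q) -> s) at some successor in {u}.
    [](((~s & s) -> q) -> s) holds at u, so <>[](((~s & s) -> q) -> s) is true at y.
      At u: no accessible worlds, so [](((~s & s) -> q) -> s) holds vacuously.
Satisfying worlds: {y}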